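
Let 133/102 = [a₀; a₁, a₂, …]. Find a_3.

2

133 = 1·102 + 31   →  a_0 = 1
102 = 3·31 + 9   →  a_1 = 3
31 = 3·9 + 4   →  a_2 = 3
9 = 2·4 + 1   →  a_3 = 2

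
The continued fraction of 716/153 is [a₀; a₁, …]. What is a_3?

716 = 4·153 + 104   →  a_0 = 4
153 = 1·104 + 49   →  a_1 = 1
104 = 2·49 + 6   →  a_2 = 2
49 = 8·6 + 1   →  a_3 = 8

8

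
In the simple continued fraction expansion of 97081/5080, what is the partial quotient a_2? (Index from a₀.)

18

97081 = 19·5080 + 561   →  a_0 = 19
5080 = 9·561 + 31   →  a_1 = 9
561 = 18·31 + 3   →  a_2 = 18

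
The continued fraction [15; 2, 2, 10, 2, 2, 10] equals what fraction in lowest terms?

43269/2809

Using pₖ = aₖpₖ₋₁ + pₖ₋₂ and qₖ = aₖqₖ₋₁ + qₖ₋₂:
  k=0: a=15, p=15, q=1
  k=1: a=2, p=31, q=2
  k=2: a=2, p=77, q=5
  k=3: a=10, p=801, q=52
  k=4: a=2, p=1679, q=109
  k=5: a=2, p=4159, q=270
  k=6: a=10, p=43269, q=2809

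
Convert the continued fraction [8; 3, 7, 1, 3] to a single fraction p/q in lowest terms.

Using pₖ = aₖpₖ₋₁ + pₖ₋₂ and qₖ = aₖqₖ₋₁ + qₖ₋₂:
  k=0: a=8, p=8, q=1
  k=1: a=3, p=25, q=3
  k=2: a=7, p=183, q=22
  k=3: a=1, p=208, q=25
  k=4: a=3, p=807, q=97

807/97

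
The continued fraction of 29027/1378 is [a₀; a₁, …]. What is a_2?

29027 = 21·1378 + 89   →  a_0 = 21
1378 = 15·89 + 43   →  a_1 = 15
89 = 2·43 + 3   →  a_2 = 2

2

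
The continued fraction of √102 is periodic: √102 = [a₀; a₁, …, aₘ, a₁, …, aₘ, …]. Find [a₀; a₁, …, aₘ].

[10; 10, 20]

a₀ = ⌊√102⌋ = 10.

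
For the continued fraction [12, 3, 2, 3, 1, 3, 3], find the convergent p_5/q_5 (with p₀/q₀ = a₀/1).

Using pₖ = aₖpₖ₋₁ + pₖ₋₂, qₖ = aₖqₖ₋₁ + qₖ₋₂ (with p₋₁=1, p₋₂=0, q₋₁=0, q₋₂=1):
  k=0: a=12, p=12, q=1
  k=1: a=3, p=37, q=3
  k=2: a=2, p=86, q=7
  k=3: a=3, p=295, q=24
  k=4: a=1, p=381, q=31
  k=5: a=3, p=1438, q=117

1438/117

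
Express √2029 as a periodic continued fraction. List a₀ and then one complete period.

a₀ = ⌊√2029⌋ = 45.
With m₀=0, d₀=1 and mₖ₊₁ = dₖaₖ − mₖ, dₖ₊₁ = (n − mₖ₊₁²)/dₖ, aₖ₊₁ = ⌊(a₀+mₖ₊₁)/dₖ₊₁⌋:
  k=1: m=45, d=4, a=22
  k=2: m=43, d=45, a=1
  k=3: m=2, d=45, a=1
  k=4: m=43, d=4, a=22
  k=5: m=45, d=1, a=90
d=1 and a=2a₀=90 at k=5, so the next step gives (m, d) = (45, 4) again — its k=1 value — and the period has length 5.

[45; 22, 1, 1, 22, 90]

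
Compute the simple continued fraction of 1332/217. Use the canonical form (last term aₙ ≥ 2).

1332 = 6×217 + 30
217 = 7×30 + 7
30 = 4×7 + 2
7 = 3×2 + 1
2 = 2×1 + 0  (stop)
So 1332/217 = [6; 7, 4, 3, 2].

[6; 7, 4, 3, 2]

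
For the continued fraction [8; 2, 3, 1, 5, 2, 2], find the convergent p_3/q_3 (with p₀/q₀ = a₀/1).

Using pₖ = aₖpₖ₋₁ + pₖ₋₂, qₖ = aₖqₖ₋₁ + qₖ₋₂ (with p₋₁=1, p₋₂=0, q₋₁=0, q₋₂=1):
  k=0: a=8, p=8, q=1
  k=1: a=2, p=17, q=2
  k=2: a=3, p=59, q=7
  k=3: a=1, p=76, q=9

76/9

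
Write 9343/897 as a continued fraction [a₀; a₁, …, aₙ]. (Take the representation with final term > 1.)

9343 = 10·897 + 373
897 = 2·373 + 151
373 = 2·151 + 71
151 = 2·71 + 9
71 = 7·9 + 8
9 = 1·8 + 1
8 = 8·1 + 0  (stop)
So 9343/897 = [10; 2, 2, 2, 7, 1, 8].

[10; 2, 2, 2, 7, 1, 8]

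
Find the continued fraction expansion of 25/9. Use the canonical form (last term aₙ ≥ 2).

[2; 1, 3, 2]

25 = 2·9 + 7
9 = 1·7 + 2
7 = 3·2 + 1
2 = 2·1 + 0  (stop)
So 25/9 = [2; 1, 3, 2].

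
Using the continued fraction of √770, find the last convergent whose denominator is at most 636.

√770 = [27; 1, 2, 1, 54, …] (period length 4).
Convergents:
  p_0/q_0 = 27/1
  p_1/q_1 = 28/1
  p_2/q_2 = 83/3
  p_3/q_3 = 111/4
  p_4/q_4 = 6077/219
  p_5/q_5 = 6188/223
  p_6/q_6 = 18453/665
q_5 = 223 ≤ 636 < 665 = q_6, so the answer is 6188/223.

6188/223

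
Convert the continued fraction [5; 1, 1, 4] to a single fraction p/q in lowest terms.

50/9

Fold from the inside: start with 4/1.
  1 + 1/4 = 5/4
  1 + 4/5 = 9/5
  5 + 5/9 = 50/9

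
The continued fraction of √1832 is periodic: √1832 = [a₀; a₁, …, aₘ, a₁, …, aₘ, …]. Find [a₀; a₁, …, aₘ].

[42; 1, 4, 21, 4, 1, 84]

a₀ = ⌊√1832⌋ = 42.
With m₀=0, d₀=1 and mₖ₊₁ = dₖaₖ − mₖ, dₖ₊₁ = (n − mₖ₊₁²)/dₖ, aₖ₊₁ = ⌊(a₀+mₖ₊₁)/dₖ₊₁⌋:
  k=1: m=42, d=68, a=1
  k=2: m=26, d=17, a=4
  k=3: m=42, d=4, a=21
  k=4: m=42, d=17, a=4
  k=5: m=26, d=68, a=1
  k=6: m=42, d=1, a=84
d=1 and a=2a₀=84 at k=6, so the next step gives (m, d) = (42, 68) again — its k=1 value — and the period has length 6.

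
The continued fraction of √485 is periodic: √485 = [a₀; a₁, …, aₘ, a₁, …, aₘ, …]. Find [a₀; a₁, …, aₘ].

[22; 44]

a₀ = ⌊√485⌋ = 22.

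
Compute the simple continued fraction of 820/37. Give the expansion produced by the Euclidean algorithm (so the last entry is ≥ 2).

820 = 22×37 + 6
37 = 6×6 + 1
6 = 6×1 + 0  (stop)
So 820/37 = [22; 6, 6].

[22; 6, 6]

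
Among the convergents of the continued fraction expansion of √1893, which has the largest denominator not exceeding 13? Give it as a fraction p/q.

87/2

√1893 = [43; 1, 1, 28, 1, 1, 86, …] (period length 6).
Convergents:
  p_0/q_0 = 43/1
  p_1/q_1 = 44/1
  p_2/q_2 = 87/2
  p_3/q_3 = 2480/57
q_2 = 2 ≤ 13 < 57 = q_3, so the answer is 87/2.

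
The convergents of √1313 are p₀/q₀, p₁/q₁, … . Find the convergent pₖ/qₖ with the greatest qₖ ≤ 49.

616/17

√1313 = [36; 4, 4, 72, …] (period length 3).
Convergents:
  p_0/q_0 = 36/1
  p_1/q_1 = 145/4
  p_2/q_2 = 616/17
  p_3/q_3 = 44497/1228
q_2 = 17 ≤ 49 < 1228 = q_3, so the answer is 616/17.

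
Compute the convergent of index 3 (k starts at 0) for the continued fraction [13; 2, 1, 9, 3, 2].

Using pₖ = aₖpₖ₋₁ + pₖ₋₂, qₖ = aₖqₖ₋₁ + qₖ₋₂ (with p₋₁=1, p₋₂=0, q₋₁=0, q₋₂=1):
  k=0: a=13, p=13, q=1
  k=1: a=2, p=27, q=2
  k=2: a=1, p=40, q=3
  k=3: a=9, p=387, q=29

387/29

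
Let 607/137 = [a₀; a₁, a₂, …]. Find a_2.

3

607 = 4·137 + 59   →  a_0 = 4
137 = 2·59 + 19   →  a_1 = 2
59 = 3·19 + 2   →  a_2 = 3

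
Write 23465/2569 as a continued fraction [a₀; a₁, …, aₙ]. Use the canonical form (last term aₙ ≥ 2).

[9; 7, 2, 7, 3, 7]

23465 = 9×2569 + 344
2569 = 7×344 + 161
344 = 2×161 + 22
161 = 7×22 + 7
22 = 3×7 + 1
7 = 7×1 + 0  (stop)
So 23465/2569 = [9; 7, 2, 7, 3, 7].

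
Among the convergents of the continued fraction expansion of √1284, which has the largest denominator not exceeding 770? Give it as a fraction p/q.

√1284 = [35; 1, 4, 1, 70, …] (period length 4).
Convergents:
  p_0/q_0 = 35/1
  p_1/q_1 = 36/1
  p_2/q_2 = 179/5
  p_3/q_3 = 215/6
  p_4/q_4 = 15229/425
  p_5/q_5 = 15444/431
  p_6/q_6 = 77005/2149
q_5 = 431 ≤ 770 < 2149 = q_6, so the answer is 15444/431.

15444/431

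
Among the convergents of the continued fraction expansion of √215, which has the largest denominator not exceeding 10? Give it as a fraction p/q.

√215 = [14; 1, 1, 1, 28, …] (period length 4).
Convergents:
  p_0/q_0 = 14/1
  p_1/q_1 = 15/1
  p_2/q_2 = 29/2
  p_3/q_3 = 44/3
  p_4/q_4 = 1261/86
q_3 = 3 ≤ 10 < 86 = q_4, so the answer is 44/3.

44/3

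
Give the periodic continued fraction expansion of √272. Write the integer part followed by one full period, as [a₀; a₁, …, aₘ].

[16; 2, 32]

a₀ = ⌊√272⌋ = 16.
With m₀=0, d₀=1 and mₖ₊₁ = dₖaₖ − mₖ, dₖ₊₁ = (n − mₖ₊₁²)/dₖ, aₖ₊₁ = ⌊(a₀+mₖ₊₁)/dₖ₊₁⌋:
  k=1: m=16, d=16, a=2
  k=2: m=16, d=1, a=32
d=1 and a=2a₀=32 at k=2, so the next step gives (m, d) = (16, 16) again — its k=1 value — and the period has length 2.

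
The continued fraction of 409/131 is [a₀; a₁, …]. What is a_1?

8

409 = 3·131 + 16   →  a_0 = 3
131 = 8·16 + 3   →  a_1 = 8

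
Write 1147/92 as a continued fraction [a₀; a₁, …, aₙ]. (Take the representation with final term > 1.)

[12; 2, 7, 6]

1147 = 12×92 + 43
92 = 2×43 + 6
43 = 7×6 + 1
6 = 6×1 + 0  (stop)
So 1147/92 = [12; 2, 7, 6].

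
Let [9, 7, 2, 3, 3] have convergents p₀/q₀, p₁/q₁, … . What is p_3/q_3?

475/52

Using pₖ = aₖpₖ₋₁ + pₖ₋₂, qₖ = aₖqₖ₋₁ + qₖ₋₂ (with p₋₁=1, p₋₂=0, q₋₁=0, q₋₂=1):
  k=0: a=9, p=9, q=1
  k=1: a=7, p=64, q=7
  k=2: a=2, p=137, q=15
  k=3: a=3, p=475, q=52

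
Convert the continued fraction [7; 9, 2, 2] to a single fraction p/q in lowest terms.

Using pₖ = aₖpₖ₋₁ + pₖ₋₂ and qₖ = aₖqₖ₋₁ + qₖ₋₂:
  k=0: a=7, p=7, q=1
  k=1: a=9, p=64, q=9
  k=2: a=2, p=135, q=19
  k=3: a=2, p=334, q=47

334/47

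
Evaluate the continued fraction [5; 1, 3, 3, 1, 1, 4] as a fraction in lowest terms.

Fold from the inside: start with 4/1.
  1 + 1/4 = 5/4
  1 + 4/5 = 9/5
  3 + 5/9 = 32/9
  3 + 9/32 = 105/32
  1 + 32/105 = 137/105
  5 + 105/137 = 790/137

790/137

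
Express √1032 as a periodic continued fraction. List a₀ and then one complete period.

a₀ = ⌊√1032⌋ = 32.
With m₀=0, d₀=1 and mₖ₊₁ = dₖaₖ − mₖ, dₖ₊₁ = (n − mₖ₊₁²)/dₖ, aₖ₊₁ = ⌊(a₀+mₖ₊₁)/dₖ₊₁⌋:
  k=1: m=32, d=8, a=8
  k=2: m=32, d=1, a=64
d=1 and a=2a₀=64 at k=2, so the next step gives (m, d) = (32, 8) again — its k=1 value — and the period has length 2.

[32; 8, 64]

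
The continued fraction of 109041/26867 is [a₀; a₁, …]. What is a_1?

17

109041 = 4·26867 + 1573   →  a_0 = 4
26867 = 17·1573 + 126   →  a_1 = 17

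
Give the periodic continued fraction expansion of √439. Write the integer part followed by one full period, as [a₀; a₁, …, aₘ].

a₀ = ⌊√439⌋ = 20.
With m₀=0, d₀=1 and mₖ₊₁ = dₖaₖ − mₖ, dₖ₊₁ = (n − mₖ₊₁²)/dₖ, aₖ₊₁ = ⌊(a₀+mₖ₊₁)/dₖ₊₁⌋:
  k=1: m=20, d=39, a=1
  k=2: m=19, d=2, a=19
  k=3: m=19, d=39, a=1
  k=4: m=20, d=1, a=40
d=1 and a=2a₀=40 at k=4, so the next step gives (m, d) = (20, 39) again — its k=1 value — and the period has length 4.

[20; 1, 19, 1, 40]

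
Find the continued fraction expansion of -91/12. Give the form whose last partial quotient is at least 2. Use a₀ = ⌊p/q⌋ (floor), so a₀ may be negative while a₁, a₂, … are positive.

[-8; 2, 2, 2]

-91 = -8·12 + 5
12 = 2·5 + 2
5 = 2·2 + 1
2 = 2·1 + 0  (stop)
So -91/12 = [-8; 2, 2, 2].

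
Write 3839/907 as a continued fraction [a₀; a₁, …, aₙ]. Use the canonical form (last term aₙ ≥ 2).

[4; 4, 3, 2, 1, 6, 3]

3839 = 4·907 + 211
907 = 4·211 + 63
211 = 3·63 + 22
63 = 2·22 + 19
22 = 1·19 + 3
19 = 6·3 + 1
3 = 3·1 + 0  (stop)
So 3839/907 = [4; 4, 3, 2, 1, 6, 3].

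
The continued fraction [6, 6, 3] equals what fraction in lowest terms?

Using pₖ = aₖpₖ₋₁ + pₖ₋₂ and qₖ = aₖqₖ₋₁ + qₖ₋₂:
  k=0: a=6, p=6, q=1
  k=1: a=6, p=37, q=6
  k=2: a=3, p=117, q=19

117/19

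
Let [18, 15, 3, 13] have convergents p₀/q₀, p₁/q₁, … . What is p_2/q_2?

Using pₖ = aₖpₖ₋₁ + pₖ₋₂, qₖ = aₖqₖ₋₁ + qₖ₋₂ (with p₋₁=1, p₋₂=0, q₋₁=0, q₋₂=1):
  k=0: a=18, p=18, q=1
  k=1: a=15, p=271, q=15
  k=2: a=3, p=831, q=46

831/46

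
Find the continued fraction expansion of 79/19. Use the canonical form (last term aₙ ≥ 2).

[4; 6, 3]

79 = 4*19 + 3
19 = 6*3 + 1
3 = 3*1 + 0  (stop)
So 79/19 = [4; 6, 3].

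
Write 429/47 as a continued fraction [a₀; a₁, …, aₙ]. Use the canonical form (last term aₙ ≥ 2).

429 = 9×47 + 6
47 = 7×6 + 5
6 = 1×5 + 1
5 = 5×1 + 0  (stop)
So 429/47 = [9; 7, 1, 5].

[9; 7, 1, 5]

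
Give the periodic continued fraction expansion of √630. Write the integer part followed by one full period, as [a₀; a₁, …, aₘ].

[25; 10, 50]

a₀ = ⌊√630⌋ = 25.
With m₀=0, d₀=1 and mₖ₊₁ = dₖaₖ − mₖ, dₖ₊₁ = (n − mₖ₊₁²)/dₖ, aₖ₊₁ = ⌊(a₀+mₖ₊₁)/dₖ₊₁⌋:
  k=1: m=25, d=5, a=10
  k=2: m=25, d=1, a=50
d=1 and a=2a₀=50 at k=2, so the next step gives (m, d) = (25, 5) again — its k=1 value — and the period has length 2.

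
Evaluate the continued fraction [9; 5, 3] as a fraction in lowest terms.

147/16

Fold from the inside: start with 3/1.
  5 + 1/3 = 16/3
  9 + 3/16 = 147/16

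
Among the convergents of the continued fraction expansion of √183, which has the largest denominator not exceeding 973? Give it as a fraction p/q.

√183 = [13; 1, 1, 8, 1, 1, 26, …] (period length 6).
Convergents:
  p_0/q_0 = 13/1
  p_1/q_1 = 14/1
  p_2/q_2 = 27/2
  p_3/q_3 = 230/17
  p_4/q_4 = 257/19
  p_5/q_5 = 487/36
  p_6/q_6 = 12919/955
  p_7/q_7 = 13406/991
q_6 = 955 ≤ 973 < 991 = q_7, so the answer is 12919/955.

12919/955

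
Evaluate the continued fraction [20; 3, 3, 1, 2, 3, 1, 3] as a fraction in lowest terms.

12021/592

Using pₖ = aₖpₖ₋₁ + pₖ₋₂ and qₖ = aₖqₖ₋₁ + qₖ₋₂:
  k=0: a=20, p=20, q=1
  k=1: a=3, p=61, q=3
  k=2: a=3, p=203, q=10
  k=3: a=1, p=264, q=13
  k=4: a=2, p=731, q=36
  k=5: a=3, p=2457, q=121
  k=6: a=1, p=3188, q=157
  k=7: a=3, p=12021, q=592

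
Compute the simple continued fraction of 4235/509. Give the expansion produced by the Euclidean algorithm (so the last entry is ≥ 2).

[8; 3, 8, 6, 1, 2]

4235 = 8*509 + 163
509 = 3*163 + 20
163 = 8*20 + 3
20 = 6*3 + 2
3 = 1*2 + 1
2 = 2*1 + 0  (stop)
So 4235/509 = [8; 3, 8, 6, 1, 2].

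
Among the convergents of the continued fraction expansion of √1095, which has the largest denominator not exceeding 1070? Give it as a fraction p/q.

√1095 = [33; 11, 66, …] (period length 2).
Convergents:
  p_0/q_0 = 33/1
  p_1/q_1 = 364/11
  p_2/q_2 = 24057/727
  p_3/q_3 = 264991/8008
q_2 = 727 ≤ 1070 < 8008 = q_3, so the answer is 24057/727.

24057/727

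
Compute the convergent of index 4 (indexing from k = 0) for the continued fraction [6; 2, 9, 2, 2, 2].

641/99

Using pₖ = aₖpₖ₋₁ + pₖ₋₂, qₖ = aₖqₖ₋₁ + qₖ₋₂ (with p₋₁=1, p₋₂=0, q₋₁=0, q₋₂=1):
  k=0: a=6, p=6, q=1
  k=1: a=2, p=13, q=2
  k=2: a=9, p=123, q=19
  k=3: a=2, p=259, q=40
  k=4: a=2, p=641, q=99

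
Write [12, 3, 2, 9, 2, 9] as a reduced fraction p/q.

16183/1317

Fold from the inside: start with 9/1.
  2 + 1/9 = 19/9
  9 + 9/19 = 180/19
  2 + 19/180 = 379/180
  3 + 180/379 = 1317/379
  12 + 379/1317 = 16183/1317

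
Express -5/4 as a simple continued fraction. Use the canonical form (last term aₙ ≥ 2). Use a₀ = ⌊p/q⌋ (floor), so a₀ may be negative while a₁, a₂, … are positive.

-5 = -2*4 + 3
4 = 1*3 + 1
3 = 3*1 + 0  (stop)
So -5/4 = [-2; 1, 3].

[-2; 1, 3]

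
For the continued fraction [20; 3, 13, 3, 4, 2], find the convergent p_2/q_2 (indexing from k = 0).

813/40

Using pₖ = aₖpₖ₋₁ + pₖ₋₂, qₖ = aₖqₖ₋₁ + qₖ₋₂ (with p₋₁=1, p₋₂=0, q₋₁=0, q₋₂=1):
  k=0: a=20, p=20, q=1
  k=1: a=3, p=61, q=3
  k=2: a=13, p=813, q=40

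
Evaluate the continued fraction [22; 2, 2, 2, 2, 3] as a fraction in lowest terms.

2219/99

Fold from the inside: start with 3/1.
  2 + 1/3 = 7/3
  2 + 3/7 = 17/7
  2 + 7/17 = 41/17
  2 + 17/41 = 99/41
  22 + 41/99 = 2219/99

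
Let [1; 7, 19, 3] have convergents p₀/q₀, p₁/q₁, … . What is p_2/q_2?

153/134

Using pₖ = aₖpₖ₋₁ + pₖ₋₂, qₖ = aₖqₖ₋₁ + qₖ₋₂ (with p₋₁=1, p₋₂=0, q₋₁=0, q₋₂=1):
  k=0: a=1, p=1, q=1
  k=1: a=7, p=8, q=7
  k=2: a=19, p=153, q=134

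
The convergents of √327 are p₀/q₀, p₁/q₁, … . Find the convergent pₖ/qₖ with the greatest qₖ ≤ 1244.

√327 = [18; 12, 36, …] (period length 2).
Convergents:
  p_0/q_0 = 18/1
  p_1/q_1 = 217/12
  p_2/q_2 = 7830/433
  p_3/q_3 = 94177/5208
q_2 = 433 ≤ 1244 < 5208 = q_3, so the answer is 7830/433.

7830/433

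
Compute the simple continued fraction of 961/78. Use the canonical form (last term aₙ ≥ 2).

[12; 3, 8, 3]

961 = 12*78 + 25
78 = 3*25 + 3
25 = 8*3 + 1
3 = 3*1 + 0  (stop)
So 961/78 = [12; 3, 8, 3].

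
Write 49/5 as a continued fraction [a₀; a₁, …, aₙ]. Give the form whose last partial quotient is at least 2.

49 = 9·5 + 4
5 = 1·4 + 1
4 = 4·1 + 0  (stop)
So 49/5 = [9; 1, 4].

[9; 1, 4]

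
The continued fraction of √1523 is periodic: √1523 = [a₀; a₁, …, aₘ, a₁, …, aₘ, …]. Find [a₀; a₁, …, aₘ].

[39; 39, 78]

a₀ = ⌊√1523⌋ = 39.
With m₀=0, d₀=1 and mₖ₊₁ = dₖaₖ − mₖ, dₖ₊₁ = (n − mₖ₊₁²)/dₖ, aₖ₊₁ = ⌊(a₀+mₖ₊₁)/dₖ₊₁⌋:
  k=1: m=39, d=2, a=39
  k=2: m=39, d=1, a=78
d=1 and a=2a₀=78 at k=2, so the next step gives (m, d) = (39, 2) again — its k=1 value — and the period has length 2.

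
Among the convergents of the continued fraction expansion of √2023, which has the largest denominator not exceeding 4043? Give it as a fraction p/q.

180091/4004

√2023 = [44; 1, 43, 1, 88, …] (period length 4).
Convergents:
  p_0/q_0 = 44/1
  p_1/q_1 = 45/1
  p_2/q_2 = 1979/44
  p_3/q_3 = 2024/45
  p_4/q_4 = 180091/4004
  p_5/q_5 = 182115/4049
q_4 = 4004 ≤ 4043 < 4049 = q_5, so the answer is 180091/4004.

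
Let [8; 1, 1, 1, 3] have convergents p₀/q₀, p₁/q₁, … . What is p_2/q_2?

Using pₖ = aₖpₖ₋₁ + pₖ₋₂, qₖ = aₖqₖ₋₁ + qₖ₋₂ (with p₋₁=1, p₋₂=0, q₋₁=0, q₋₂=1):
  k=0: a=8, p=8, q=1
  k=1: a=1, p=9, q=1
  k=2: a=1, p=17, q=2

17/2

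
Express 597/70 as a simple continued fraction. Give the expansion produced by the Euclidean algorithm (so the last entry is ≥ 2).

[8; 1, 1, 8, 4]

597 = 8×70 + 37
70 = 1×37 + 33
37 = 1×33 + 4
33 = 8×4 + 1
4 = 4×1 + 0  (stop)
So 597/70 = [8; 1, 1, 8, 4].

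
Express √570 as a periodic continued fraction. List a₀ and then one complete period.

a₀ = ⌊√570⌋ = 23.
With m₀=0, d₀=1 and mₖ₊₁ = dₖaₖ − mₖ, dₖ₊₁ = (n − mₖ₊₁²)/dₖ, aₖ₊₁ = ⌊(a₀+mₖ₊₁)/dₖ₊₁⌋:
  k=1: m=23, d=41, a=1
  k=2: m=18, d=6, a=6
  k=3: m=18, d=41, a=1
  k=4: m=23, d=1, a=46
d=1 and a=2a₀=46 at k=4, so the next step gives (m, d) = (23, 41) again — its k=1 value — and the period has length 4.

[23; 1, 6, 1, 46]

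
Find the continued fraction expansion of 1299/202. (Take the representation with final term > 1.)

[6; 2, 3, 9, 3]

1299 = 6·202 + 87
202 = 2·87 + 28
87 = 3·28 + 3
28 = 9·3 + 1
3 = 3·1 + 0  (stop)
So 1299/202 = [6; 2, 3, 9, 3].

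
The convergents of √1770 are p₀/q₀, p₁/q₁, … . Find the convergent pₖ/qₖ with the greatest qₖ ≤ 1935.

49518/1177

√1770 = [42; 14, 84, …] (period length 2).
Convergents:
  p_0/q_0 = 42/1
  p_1/q_1 = 589/14
  p_2/q_2 = 49518/1177
  p_3/q_3 = 693841/16492
q_2 = 1177 ≤ 1935 < 16492 = q_3, so the answer is 49518/1177.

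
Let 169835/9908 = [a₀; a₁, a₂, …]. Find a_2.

169835 = 17·9908 + 1399   →  a_0 = 17
9908 = 7·1399 + 115   →  a_1 = 7
1399 = 12·115 + 19   →  a_2 = 12

12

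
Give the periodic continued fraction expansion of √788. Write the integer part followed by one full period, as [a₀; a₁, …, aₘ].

a₀ = ⌊√788⌋ = 28.
With m₀=0, d₀=1 and mₖ₊₁ = dₖaₖ − mₖ, dₖ₊₁ = (n − mₖ₊₁²)/dₖ, aₖ₊₁ = ⌊(a₀+mₖ₊₁)/dₖ₊₁⌋:
  k=1: m=28, d=4, a=14
  k=2: m=28, d=1, a=56
d=1 and a=2a₀=56 at k=2, so the next step gives (m, d) = (28, 4) again — its k=1 value — and the period has length 2.

[28; 14, 56]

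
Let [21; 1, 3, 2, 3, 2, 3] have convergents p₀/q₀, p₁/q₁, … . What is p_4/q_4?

Using pₖ = aₖpₖ₋₁ + pₖ₋₂, qₖ = aₖqₖ₋₁ + qₖ₋₂ (with p₋₁=1, p₋₂=0, q₋₁=0, q₋₂=1):
  k=0: a=21, p=21, q=1
  k=1: a=1, p=22, q=1
  k=2: a=3, p=87, q=4
  k=3: a=2, p=196, q=9
  k=4: a=3, p=675, q=31

675/31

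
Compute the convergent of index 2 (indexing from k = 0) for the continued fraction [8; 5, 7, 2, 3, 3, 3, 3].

295/36

Using pₖ = aₖpₖ₋₁ + pₖ₋₂, qₖ = aₖqₖ₋₁ + qₖ₋₂ (with p₋₁=1, p₋₂=0, q₋₁=0, q₋₂=1):
  k=0: a=8, p=8, q=1
  k=1: a=5, p=41, q=5
  k=2: a=7, p=295, q=36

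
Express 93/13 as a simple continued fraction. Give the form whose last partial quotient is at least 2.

[7; 6, 2]

93 = 7×13 + 2
13 = 6×2 + 1
2 = 2×1 + 0  (stop)
So 93/13 = [7; 6, 2].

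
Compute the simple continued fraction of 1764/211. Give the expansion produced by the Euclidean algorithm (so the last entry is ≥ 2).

1764 = 8·211 + 76
211 = 2·76 + 59
76 = 1·59 + 17
59 = 3·17 + 8
17 = 2·8 + 1
8 = 8·1 + 0  (stop)
So 1764/211 = [8; 2, 1, 3, 2, 8].

[8; 2, 1, 3, 2, 8]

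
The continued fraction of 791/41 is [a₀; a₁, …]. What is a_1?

791 = 19·41 + 12   →  a_0 = 19
41 = 3·12 + 5   →  a_1 = 3

3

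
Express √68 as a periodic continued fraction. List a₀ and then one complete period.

[8; 4, 16]

a₀ = ⌊√68⌋ = 8.
With m₀=0, d₀=1 and mₖ₊₁ = dₖaₖ − mₖ, dₖ₊₁ = (n − mₖ₊₁²)/dₖ, aₖ₊₁ = ⌊(a₀+mₖ₊₁)/dₖ₊₁⌋:
  k=1: m=8, d=4, a=4
  k=2: m=8, d=1, a=16
d=1 and a=2a₀=16 at k=2, so the next step gives (m, d) = (8, 4) again — its k=1 value — and the period has length 2.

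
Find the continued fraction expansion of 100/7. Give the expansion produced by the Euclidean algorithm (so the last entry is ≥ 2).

100 = 14*7 + 2
7 = 3*2 + 1
2 = 2*1 + 0  (stop)
So 100/7 = [14; 3, 2].

[14; 3, 2]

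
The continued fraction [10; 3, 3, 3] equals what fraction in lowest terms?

Fold from the inside: start with 3/1.
  3 + 1/3 = 10/3
  3 + 3/10 = 33/10
  10 + 10/33 = 340/33

340/33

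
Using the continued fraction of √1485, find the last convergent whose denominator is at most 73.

√1485 = [38; 1, 1, 6, 1, 1, 76, …] (period length 6).
Convergents:
  p_0/q_0 = 38/1
  p_1/q_1 = 39/1
  p_2/q_2 = 77/2
  p_3/q_3 = 501/13
  p_4/q_4 = 578/15
  p_5/q_5 = 1079/28
  p_6/q_6 = 82582/2143
q_5 = 28 ≤ 73 < 2143 = q_6, so the answer is 1079/28.

1079/28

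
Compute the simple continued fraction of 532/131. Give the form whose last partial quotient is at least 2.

[4; 16, 2, 1, 2]

532 = 4·131 + 8
131 = 16·8 + 3
8 = 2·3 + 2
3 = 1·2 + 1
2 = 2·1 + 0  (stop)
So 532/131 = [4; 16, 2, 1, 2].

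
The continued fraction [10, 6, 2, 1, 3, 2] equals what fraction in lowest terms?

1615/159

Using pₖ = aₖpₖ₋₁ + pₖ₋₂ and qₖ = aₖqₖ₋₁ + qₖ₋₂:
  k=0: a=10, p=10, q=1
  k=1: a=6, p=61, q=6
  k=2: a=2, p=132, q=13
  k=3: a=1, p=193, q=19
  k=4: a=3, p=711, q=70
  k=5: a=2, p=1615, q=159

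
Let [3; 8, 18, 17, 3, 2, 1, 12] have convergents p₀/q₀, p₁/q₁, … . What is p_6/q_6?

78619/25165

Using pₖ = aₖpₖ₋₁ + pₖ₋₂, qₖ = aₖqₖ₋₁ + qₖ₋₂ (with p₋₁=1, p₋₂=0, q₋₁=0, q₋₂=1):
  k=0: a=3, p=3, q=1
  k=1: a=8, p=25, q=8
  k=2: a=18, p=453, q=145
  k=3: a=17, p=7726, q=2473
  k=4: a=3, p=23631, q=7564
  k=5: a=2, p=54988, q=17601
  k=6: a=1, p=78619, q=25165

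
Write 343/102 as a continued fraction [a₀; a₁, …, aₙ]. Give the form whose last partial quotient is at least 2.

343 = 3×102 + 37
102 = 2×37 + 28
37 = 1×28 + 9
28 = 3×9 + 1
9 = 9×1 + 0  (stop)
So 343/102 = [3; 2, 1, 3, 9].

[3; 2, 1, 3, 9]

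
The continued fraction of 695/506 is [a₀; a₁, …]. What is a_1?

695 = 1·506 + 189   →  a_0 = 1
506 = 2·189 + 128   →  a_1 = 2

2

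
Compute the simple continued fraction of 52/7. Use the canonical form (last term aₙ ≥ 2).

52 = 7×7 + 3
7 = 2×3 + 1
3 = 3×1 + 0  (stop)
So 52/7 = [7; 2, 3].

[7; 2, 3]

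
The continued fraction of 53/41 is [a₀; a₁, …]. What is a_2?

2

53 = 1·41 + 12   →  a_0 = 1
41 = 3·12 + 5   →  a_1 = 3
12 = 2·5 + 2   →  a_2 = 2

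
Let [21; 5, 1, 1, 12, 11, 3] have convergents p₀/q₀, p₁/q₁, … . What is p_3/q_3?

Using pₖ = aₖpₖ₋₁ + pₖ₋₂, qₖ = aₖqₖ₋₁ + qₖ₋₂ (with p₋₁=1, p₋₂=0, q₋₁=0, q₋₂=1):
  k=0: a=21, p=21, q=1
  k=1: a=5, p=106, q=5
  k=2: a=1, p=127, q=6
  k=3: a=1, p=233, q=11

233/11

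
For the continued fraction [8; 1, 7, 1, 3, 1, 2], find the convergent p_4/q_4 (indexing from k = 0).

Using pₖ = aₖpₖ₋₁ + pₖ₋₂, qₖ = aₖqₖ₋₁ + qₖ₋₂ (with p₋₁=1, p₋₂=0, q₋₁=0, q₋₂=1):
  k=0: a=8, p=8, q=1
  k=1: a=1, p=9, q=1
  k=2: a=7, p=71, q=8
  k=3: a=1, p=80, q=9
  k=4: a=3, p=311, q=35

311/35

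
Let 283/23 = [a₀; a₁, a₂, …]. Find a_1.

283 = 12·23 + 7   →  a_0 = 12
23 = 3·7 + 2   →  a_1 = 3

3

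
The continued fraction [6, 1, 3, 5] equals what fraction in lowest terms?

Using pₖ = aₖpₖ₋₁ + pₖ₋₂ and qₖ = aₖqₖ₋₁ + qₖ₋₂:
  k=0: a=6, p=6, q=1
  k=1: a=1, p=7, q=1
  k=2: a=3, p=27, q=4
  k=3: a=5, p=142, q=21

142/21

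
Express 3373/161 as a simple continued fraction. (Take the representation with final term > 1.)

[20; 1, 19, 8]

3373 = 20×161 + 153
161 = 1×153 + 8
153 = 19×8 + 1
8 = 8×1 + 0  (stop)
So 3373/161 = [20; 1, 19, 8].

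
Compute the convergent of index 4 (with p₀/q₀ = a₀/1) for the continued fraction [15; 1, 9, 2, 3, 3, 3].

Using pₖ = aₖpₖ₋₁ + pₖ₋₂, qₖ = aₖqₖ₋₁ + qₖ₋₂ (with p₋₁=1, p₋₂=0, q₋₁=0, q₋₂=1):
  k=0: a=15, p=15, q=1
  k=1: a=1, p=16, q=1
  k=2: a=9, p=159, q=10
  k=3: a=2, p=334, q=21
  k=4: a=3, p=1161, q=73

1161/73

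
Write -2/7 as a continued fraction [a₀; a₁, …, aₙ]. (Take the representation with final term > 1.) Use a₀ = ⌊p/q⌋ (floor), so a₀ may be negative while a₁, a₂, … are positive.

-2 = -1×7 + 5
7 = 1×5 + 2
5 = 2×2 + 1
2 = 2×1 + 0  (stop)
So -2/7 = [-1; 1, 2, 2].

[-1; 1, 2, 2]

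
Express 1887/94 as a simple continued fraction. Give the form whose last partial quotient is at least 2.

[20; 13, 2, 3]

1887 = 20*94 + 7
94 = 13*7 + 3
7 = 2*3 + 1
3 = 3*1 + 0  (stop)
So 1887/94 = [20; 13, 2, 3].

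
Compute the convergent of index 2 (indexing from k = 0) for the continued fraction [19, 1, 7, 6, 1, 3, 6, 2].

Using pₖ = aₖpₖ₋₁ + pₖ₋₂, qₖ = aₖqₖ₋₁ + qₖ₋₂ (with p₋₁=1, p₋₂=0, q₋₁=0, q₋₂=1):
  k=0: a=19, p=19, q=1
  k=1: a=1, p=20, q=1
  k=2: a=7, p=159, q=8

159/8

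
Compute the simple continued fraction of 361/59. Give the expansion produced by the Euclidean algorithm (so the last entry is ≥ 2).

361 = 6×59 + 7
59 = 8×7 + 3
7 = 2×3 + 1
3 = 3×1 + 0  (stop)
So 361/59 = [6; 8, 2, 3].

[6; 8, 2, 3]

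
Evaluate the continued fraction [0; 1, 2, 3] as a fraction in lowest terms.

7/10

Fold from the inside: start with 3/1.
  2 + 1/3 = 7/3
  1 + 3/7 = 10/7
  0 + 7/10 = 7/10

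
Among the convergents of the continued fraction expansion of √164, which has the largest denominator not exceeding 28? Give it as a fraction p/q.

64/5

√164 = [12; 1, 4, 6, 4, 1, 24, …] (period length 6).
Convergents:
  p_0/q_0 = 12/1
  p_1/q_1 = 13/1
  p_2/q_2 = 64/5
  p_3/q_3 = 397/31
q_2 = 5 ≤ 28 < 31 = q_3, so the answer is 64/5.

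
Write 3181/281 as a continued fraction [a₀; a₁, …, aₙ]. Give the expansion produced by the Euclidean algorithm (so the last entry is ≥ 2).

[11; 3, 8, 5, 2]

3181 = 11×281 + 90
281 = 3×90 + 11
90 = 8×11 + 2
11 = 5×2 + 1
2 = 2×1 + 0  (stop)
So 3181/281 = [11; 3, 8, 5, 2].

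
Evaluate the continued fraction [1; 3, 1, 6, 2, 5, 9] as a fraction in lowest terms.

3664/2911

Fold from the inside: start with 9/1.
  5 + 1/9 = 46/9
  2 + 9/46 = 101/46
  6 + 46/101 = 652/101
  1 + 101/652 = 753/652
  3 + 652/753 = 2911/753
  1 + 753/2911 = 3664/2911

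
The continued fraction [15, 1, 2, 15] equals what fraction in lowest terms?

Using pₖ = aₖpₖ₋₁ + pₖ₋₂ and qₖ = aₖqₖ₋₁ + qₖ₋₂:
  k=0: a=15, p=15, q=1
  k=1: a=1, p=16, q=1
  k=2: a=2, p=47, q=3
  k=3: a=15, p=721, q=46

721/46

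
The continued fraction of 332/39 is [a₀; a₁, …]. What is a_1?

1

332 = 8·39 + 20   →  a_0 = 8
39 = 1·20 + 19   →  a_1 = 1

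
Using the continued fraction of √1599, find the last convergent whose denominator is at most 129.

√1599 = [39; 1, 78, …] (period length 2).
Convergents:
  p_0/q_0 = 39/1
  p_1/q_1 = 40/1
  p_2/q_2 = 3159/79
  p_3/q_3 = 3199/80
  p_4/q_4 = 252681/6319
q_3 = 80 ≤ 129 < 6319 = q_4, so the answer is 3199/80.

3199/80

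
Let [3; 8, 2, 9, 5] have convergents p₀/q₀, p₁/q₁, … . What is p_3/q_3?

Using pₖ = aₖpₖ₋₁ + pₖ₋₂, qₖ = aₖqₖ₋₁ + qₖ₋₂ (with p₋₁=1, p₋₂=0, q₋₁=0, q₋₂=1):
  k=0: a=3, p=3, q=1
  k=1: a=8, p=25, q=8
  k=2: a=2, p=53, q=17
  k=3: a=9, p=502, q=161

502/161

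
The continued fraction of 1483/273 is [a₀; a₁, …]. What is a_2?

1483 = 5·273 + 118   →  a_0 = 5
273 = 2·118 + 37   →  a_1 = 2
118 = 3·37 + 7   →  a_2 = 3

3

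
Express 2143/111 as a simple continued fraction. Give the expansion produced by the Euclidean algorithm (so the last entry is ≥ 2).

2143 = 19·111 + 34
111 = 3·34 + 9
34 = 3·9 + 7
9 = 1·7 + 2
7 = 3·2 + 1
2 = 2·1 + 0  (stop)
So 2143/111 = [19; 3, 3, 1, 3, 2].

[19; 3, 3, 1, 3, 2]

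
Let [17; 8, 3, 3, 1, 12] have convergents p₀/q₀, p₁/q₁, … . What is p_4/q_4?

Using pₖ = aₖpₖ₋₁ + pₖ₋₂, qₖ = aₖqₖ₋₁ + qₖ₋₂ (with p₋₁=1, p₋₂=0, q₋₁=0, q₋₂=1):
  k=0: a=17, p=17, q=1
  k=1: a=8, p=137, q=8
  k=2: a=3, p=428, q=25
  k=3: a=3, p=1421, q=83
  k=4: a=1, p=1849, q=108

1849/108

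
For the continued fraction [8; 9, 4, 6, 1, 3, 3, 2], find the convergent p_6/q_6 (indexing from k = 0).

Using pₖ = aₖpₖ₋₁ + pₖ₋₂, qₖ = aₖqₖ₋₁ + qₖ₋₂ (with p₋₁=1, p₋₂=0, q₋₁=0, q₋₂=1):
  k=0: a=8, p=8, q=1
  k=1: a=9, p=73, q=9
  k=2: a=4, p=300, q=37
  k=3: a=6, p=1873, q=231
  k=4: a=1, p=2173, q=268
  k=5: a=3, p=8392, q=1035
  k=6: a=3, p=27349, q=3373

27349/3373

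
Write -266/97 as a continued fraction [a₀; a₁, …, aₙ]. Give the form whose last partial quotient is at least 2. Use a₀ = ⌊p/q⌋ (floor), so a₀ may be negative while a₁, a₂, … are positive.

-266 = -3×97 + 25
97 = 3×25 + 22
25 = 1×22 + 3
22 = 7×3 + 1
3 = 3×1 + 0  (stop)
So -266/97 = [-3; 3, 1, 7, 3].

[-3; 3, 1, 7, 3]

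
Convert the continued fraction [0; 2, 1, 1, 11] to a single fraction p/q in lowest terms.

Fold from the inside: start with 11/1.
  1 + 1/11 = 12/11
  1 + 11/12 = 23/12
  2 + 12/23 = 58/23
  0 + 23/58 = 23/58

23/58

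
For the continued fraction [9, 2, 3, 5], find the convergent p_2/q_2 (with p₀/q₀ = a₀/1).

Using pₖ = aₖpₖ₋₁ + pₖ₋₂, qₖ = aₖqₖ₋₁ + qₖ₋₂ (with p₋₁=1, p₋₂=0, q₋₁=0, q₋₂=1):
  k=0: a=9, p=9, q=1
  k=1: a=2, p=19, q=2
  k=2: a=3, p=66, q=7

66/7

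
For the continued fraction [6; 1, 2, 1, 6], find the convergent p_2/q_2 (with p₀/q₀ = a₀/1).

20/3

Using pₖ = aₖpₖ₋₁ + pₖ₋₂, qₖ = aₖqₖ₋₁ + qₖ₋₂ (with p₋₁=1, p₋₂=0, q₋₁=0, q₋₂=1):
  k=0: a=6, p=6, q=1
  k=1: a=1, p=7, q=1
  k=2: a=2, p=20, q=3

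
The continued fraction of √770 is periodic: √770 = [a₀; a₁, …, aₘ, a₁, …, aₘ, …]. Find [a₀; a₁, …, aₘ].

a₀ = ⌊√770⌋ = 27.
With m₀=0, d₀=1 and mₖ₊₁ = dₖaₖ − mₖ, dₖ₊₁ = (n − mₖ₊₁²)/dₖ, aₖ₊₁ = ⌊(a₀+mₖ₊₁)/dₖ₊₁⌋:
  k=1: m=27, d=41, a=1
  k=2: m=14, d=14, a=2
  k=3: m=14, d=41, a=1
  k=4: m=27, d=1, a=54
d=1 and a=2a₀=54 at k=4, so the next step gives (m, d) = (27, 41) again — its k=1 value — and the period has length 4.

[27; 1, 2, 1, 54]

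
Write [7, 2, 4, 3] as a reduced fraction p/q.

216/29

Using pₖ = aₖpₖ₋₁ + pₖ₋₂ and qₖ = aₖqₖ₋₁ + qₖ₋₂:
  k=0: a=7, p=7, q=1
  k=1: a=2, p=15, q=2
  k=2: a=4, p=67, q=9
  k=3: a=3, p=216, q=29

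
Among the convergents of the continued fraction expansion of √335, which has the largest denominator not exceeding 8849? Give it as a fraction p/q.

66385/3627

√335 = [18; 3, 3, 3, 36, …] (period length 4).
Convergents:
  p_0/q_0 = 18/1
  p_1/q_1 = 55/3
  p_2/q_2 = 183/10
  p_3/q_3 = 604/33
  p_4/q_4 = 21927/1198
  p_5/q_5 = 66385/3627
  p_6/q_6 = 221082/12079
q_5 = 3627 ≤ 8849 < 12079 = q_6, so the answer is 66385/3627.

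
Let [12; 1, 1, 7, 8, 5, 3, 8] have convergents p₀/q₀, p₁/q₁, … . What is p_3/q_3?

Using pₖ = aₖpₖ₋₁ + pₖ₋₂, qₖ = aₖqₖ₋₁ + qₖ₋₂ (with p₋₁=1, p₋₂=0, q₋₁=0, q₋₂=1):
  k=0: a=12, p=12, q=1
  k=1: a=1, p=13, q=1
  k=2: a=1, p=25, q=2
  k=3: a=7, p=188, q=15

188/15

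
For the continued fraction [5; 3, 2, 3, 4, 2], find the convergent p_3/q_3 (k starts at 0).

Using pₖ = aₖpₖ₋₁ + pₖ₋₂, qₖ = aₖqₖ₋₁ + qₖ₋₂ (with p₋₁=1, p₋₂=0, q₋₁=0, q₋₂=1):
  k=0: a=5, p=5, q=1
  k=1: a=3, p=16, q=3
  k=2: a=2, p=37, q=7
  k=3: a=3, p=127, q=24

127/24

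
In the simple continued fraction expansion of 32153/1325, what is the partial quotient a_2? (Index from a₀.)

32153 = 24·1325 + 353   →  a_0 = 24
1325 = 3·353 + 266   →  a_1 = 3
353 = 1·266 + 87   →  a_2 = 1

1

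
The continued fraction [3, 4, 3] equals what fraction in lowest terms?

42/13

Using pₖ = aₖpₖ₋₁ + pₖ₋₂ and qₖ = aₖqₖ₋₁ + qₖ₋₂:
  k=0: a=3, p=3, q=1
  k=1: a=4, p=13, q=4
  k=2: a=3, p=42, q=13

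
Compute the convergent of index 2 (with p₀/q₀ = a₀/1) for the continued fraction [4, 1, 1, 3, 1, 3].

Using pₖ = aₖpₖ₋₁ + pₖ₋₂, qₖ = aₖqₖ₋₁ + qₖ₋₂ (with p₋₁=1, p₋₂=0, q₋₁=0, q₋₂=1):
  k=0: a=4, p=4, q=1
  k=1: a=1, p=5, q=1
  k=2: a=1, p=9, q=2

9/2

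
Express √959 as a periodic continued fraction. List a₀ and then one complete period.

a₀ = ⌊√959⌋ = 30.
With m₀=0, d₀=1 and mₖ₊₁ = dₖaₖ − mₖ, dₖ₊₁ = (n − mₖ₊₁²)/dₖ, aₖ₊₁ = ⌊(a₀+mₖ₊₁)/dₖ₊₁⌋:
  k=1: m=30, d=59, a=1
  k=2: m=29, d=2, a=29
  k=3: m=29, d=59, a=1
  k=4: m=30, d=1, a=60
d=1 and a=2a₀=60 at k=4, so the next step gives (m, d) = (30, 59) again — its k=1 value — and the period has length 4.

[30; 1, 29, 1, 60]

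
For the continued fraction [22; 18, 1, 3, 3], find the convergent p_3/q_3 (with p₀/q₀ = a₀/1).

Using pₖ = aₖpₖ₋₁ + pₖ₋₂, qₖ = aₖqₖ₋₁ + qₖ₋₂ (with p₋₁=1, p₋₂=0, q₋₁=0, q₋₂=1):
  k=0: a=22, p=22, q=1
  k=1: a=18, p=397, q=18
  k=2: a=1, p=419, q=19
  k=3: a=3, p=1654, q=75

1654/75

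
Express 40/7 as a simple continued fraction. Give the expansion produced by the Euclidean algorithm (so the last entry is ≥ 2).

40 = 5·7 + 5
7 = 1·5 + 2
5 = 2·2 + 1
2 = 2·1 + 0  (stop)
So 40/7 = [5; 1, 2, 2].

[5; 1, 2, 2]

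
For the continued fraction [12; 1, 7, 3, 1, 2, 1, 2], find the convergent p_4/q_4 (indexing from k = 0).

425/33

Using pₖ = aₖpₖ₋₁ + pₖ₋₂, qₖ = aₖqₖ₋₁ + qₖ₋₂ (with p₋₁=1, p₋₂=0, q₋₁=0, q₋₂=1):
  k=0: a=12, p=12, q=1
  k=1: a=1, p=13, q=1
  k=2: a=7, p=103, q=8
  k=3: a=3, p=322, q=25
  k=4: a=1, p=425, q=33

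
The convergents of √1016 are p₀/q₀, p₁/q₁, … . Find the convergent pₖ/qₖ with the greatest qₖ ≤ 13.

255/8

√1016 = [31; 1, 6, 1, 62, …] (period length 4).
Convergents:
  p_0/q_0 = 31/1
  p_1/q_1 = 32/1
  p_2/q_2 = 223/7
  p_3/q_3 = 255/8
  p_4/q_4 = 16033/503
q_3 = 8 ≤ 13 < 503 = q_4, so the answer is 255/8.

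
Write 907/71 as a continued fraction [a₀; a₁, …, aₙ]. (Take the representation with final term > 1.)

907 = 12×71 + 55
71 = 1×55 + 16
55 = 3×16 + 7
16 = 2×7 + 2
7 = 3×2 + 1
2 = 2×1 + 0  (stop)
So 907/71 = [12; 1, 3, 2, 3, 2].

[12; 1, 3, 2, 3, 2]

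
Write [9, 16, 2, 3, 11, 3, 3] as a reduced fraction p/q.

Fold from the inside: start with 3/1.
  3 + 1/3 = 10/3
  11 + 3/10 = 113/10
  3 + 10/113 = 349/113
  2 + 113/349 = 811/349
  16 + 349/811 = 13325/811
  9 + 811/13325 = 120736/13325

120736/13325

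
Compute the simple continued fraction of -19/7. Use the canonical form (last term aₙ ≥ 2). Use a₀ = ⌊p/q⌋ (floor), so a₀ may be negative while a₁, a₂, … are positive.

-19 = -3*7 + 2
7 = 3*2 + 1
2 = 2*1 + 0  (stop)
So -19/7 = [-3; 3, 2].

[-3; 3, 2]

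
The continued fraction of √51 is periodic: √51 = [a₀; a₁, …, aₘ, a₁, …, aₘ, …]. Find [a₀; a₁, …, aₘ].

[7; 7, 14]

a₀ = ⌊√51⌋ = 7.
With m₀=0, d₀=1 and mₖ₊₁ = dₖaₖ − mₖ, dₖ₊₁ = (n − mₖ₊₁²)/dₖ, aₖ₊₁ = ⌊(a₀+mₖ₊₁)/dₖ₊₁⌋:
  k=1: m=7, d=2, a=7
  k=2: m=7, d=1, a=14
d=1 and a=2a₀=14 at k=2, so the next step gives (m, d) = (7, 2) again — its k=1 value — and the period has length 2.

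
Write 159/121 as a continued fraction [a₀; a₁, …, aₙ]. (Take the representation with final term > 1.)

159 = 1*121 + 38
121 = 3*38 + 7
38 = 5*7 + 3
7 = 2*3 + 1
3 = 3*1 + 0  (stop)
So 159/121 = [1; 3, 5, 2, 3].

[1; 3, 5, 2, 3]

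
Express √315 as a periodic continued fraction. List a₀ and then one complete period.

[17; 1, 2, 1, 34]

a₀ = ⌊√315⌋ = 17.
With m₀=0, d₀=1 and mₖ₊₁ = dₖaₖ − mₖ, dₖ₊₁ = (n − mₖ₊₁²)/dₖ, aₖ₊₁ = ⌊(a₀+mₖ₊₁)/dₖ₊₁⌋:
  k=1: m=17, d=26, a=1
  k=2: m=9, d=9, a=2
  k=3: m=9, d=26, a=1
  k=4: m=17, d=1, a=34
d=1 and a=2a₀=34 at k=4, so the next step gives (m, d) = (17, 26) again — its k=1 value — and the period has length 4.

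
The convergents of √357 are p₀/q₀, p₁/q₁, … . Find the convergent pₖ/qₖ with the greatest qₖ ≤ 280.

√357 = [18; 1, 8, 2, 8, 1, 36, …] (period length 6).
Convergents:
  p_0/q_0 = 18/1
  p_1/q_1 = 19/1
  p_2/q_2 = 170/9
  p_3/q_3 = 359/19
  p_4/q_4 = 3042/161
  p_5/q_5 = 3401/180
  p_6/q_6 = 125478/6641
q_5 = 180 ≤ 280 < 6641 = q_6, so the answer is 3401/180.

3401/180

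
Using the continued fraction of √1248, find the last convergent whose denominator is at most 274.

5617/159

√1248 = [35; 3, 17, 3, 70, …] (period length 4).
Convergents:
  p_0/q_0 = 35/1
  p_1/q_1 = 106/3
  p_2/q_2 = 1837/52
  p_3/q_3 = 5617/159
  p_4/q_4 = 395027/11182
q_3 = 159 ≤ 274 < 11182 = q_4, so the answer is 5617/159.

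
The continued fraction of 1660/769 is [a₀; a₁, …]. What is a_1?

1660 = 2·769 + 122   →  a_0 = 2
769 = 6·122 + 37   →  a_1 = 6

6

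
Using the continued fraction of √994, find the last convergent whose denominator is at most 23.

√994 = [31; 1, 1, 8, 1, 1, 62, …] (period length 6).
Convergents:
  p_0/q_0 = 31/1
  p_1/q_1 = 32/1
  p_2/q_2 = 63/2
  p_3/q_3 = 536/17
  p_4/q_4 = 599/19
  p_5/q_5 = 1135/36
q_4 = 19 ≤ 23 < 36 = q_5, so the answer is 599/19.

599/19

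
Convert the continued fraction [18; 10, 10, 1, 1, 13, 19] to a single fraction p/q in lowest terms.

989747/54685

Using pₖ = aₖpₖ₋₁ + pₖ₋₂ and qₖ = aₖqₖ₋₁ + qₖ₋₂:
  k=0: a=18, p=18, q=1
  k=1: a=10, p=181, q=10
  k=2: a=10, p=1828, q=101
  k=3: a=1, p=2009, q=111
  k=4: a=1, p=3837, q=212
  k=5: a=13, p=51890, q=2867
  k=6: a=19, p=989747, q=54685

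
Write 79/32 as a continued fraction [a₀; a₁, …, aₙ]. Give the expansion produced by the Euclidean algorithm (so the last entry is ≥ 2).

[2; 2, 7, 2]

79 = 2*32 + 15
32 = 2*15 + 2
15 = 7*2 + 1
2 = 2*1 + 0  (stop)
So 79/32 = [2; 2, 7, 2].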